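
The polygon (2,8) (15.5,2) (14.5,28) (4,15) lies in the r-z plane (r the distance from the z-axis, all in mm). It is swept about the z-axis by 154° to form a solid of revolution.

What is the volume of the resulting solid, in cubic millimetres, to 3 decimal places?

Profile (r,z), 4 vertices: (2,8) (15.5,2) (14.5,28) (4,15)
edge 0: (2,8)→(15.5,2)  cross = 2·2 − 15.5·8 = -120.0000; (r_i+r_j)·cross = 17.5·-120.0000 = -2100.0000
edge 1: (15.5,2)→(14.5,28)  cross = 15.5·28 − 14.5·2 = 405.0000; (r_i+r_j)·cross = 30·405.0000 = 12150.0000
edge 2: (14.5,28)→(4,15)  cross = 14.5·15 − 4·28 = 105.5000; (r_i+r_j)·cross = 18.5·105.5000 = 1951.7500
edge 3: (4,15)→(2,8)  cross = 4·8 − 2·15 = 2.0000; (r_i+r_j)·cross = 6·2.0000 = 12.0000
Σcross = 392.5000 → A = |Σcross|/2 = 196.2500 mm²
Σ(r_i+r_j)·cross = 12013.7500 → first moment M = |Σ|/6 = 2002.2917
R_c = M/A = 2002.2917/196.2500 = 10.2028 mm
θ = 154° = 2.687807 rad
V = θ·R_c·A = 2.687807·10.2028·196.2500 = 5381.774 mm³

Volume = 5381.774 mm³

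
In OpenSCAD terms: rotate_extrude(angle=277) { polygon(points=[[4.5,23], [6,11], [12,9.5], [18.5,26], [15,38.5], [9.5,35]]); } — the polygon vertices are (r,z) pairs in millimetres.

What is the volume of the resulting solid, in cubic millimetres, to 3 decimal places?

Volume = 14042.288 mm³

Profile (r,z), 6 vertices: (4.5,23) (6,11) (12,9.5) (18.5,26) (15,38.5) (9.5,35)
edge 0: (4.5,23)→(6,11)  cross = 4.5·11 − 6·23 = -88.5000; (r_i+r_j)·cross = 10.5·-88.5000 = -929.2500
edge 1: (6,11)→(12,9.5)  cross = 6·9.5 − 12·11 = -75.0000; (r_i+r_j)·cross = 18·-75.0000 = -1350.0000
edge 2: (12,9.5)→(18.5,26)  cross = 12·26 − 18.5·9.5 = 136.2500; (r_i+r_j)·cross = 30.5·136.2500 = 4155.6250
edge 3: (18.5,26)→(15,38.5)  cross = 18.5·38.5 − 15·26 = 322.2500; (r_i+r_j)·cross = 33.5·322.2500 = 10795.3750
edge 4: (15,38.5)→(9.5,35)  cross = 15·35 − 9.5·38.5 = 159.2500; (r_i+r_j)·cross = 24.5·159.2500 = 3901.6250
edge 5: (9.5,35)→(4.5,23)  cross = 9.5·23 − 4.5·35 = 61.0000; (r_i+r_j)·cross = 14·61.0000 = 854.0000
Σcross = 515.2500 → A = |Σcross|/2 = 257.6250 mm²
Σ(r_i+r_j)·cross = 17427.3750 → first moment M = |Σ|/6 = 2904.5625
R_c = M/A = 2904.5625/257.6250 = 11.2744 mm
θ = 277° = 4.834562 rad
V = θ·R_c·A = 4.834562·11.2744·257.6250 = 14042.288 mm³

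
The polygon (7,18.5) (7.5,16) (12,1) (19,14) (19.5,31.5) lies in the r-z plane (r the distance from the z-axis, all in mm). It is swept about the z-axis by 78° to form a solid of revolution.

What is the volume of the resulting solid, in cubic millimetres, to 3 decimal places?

Profile (r,z), 5 vertices: (7,18.5) (7.5,16) (12,1) (19,14) (19.5,31.5)
edge 0: (7,18.5)→(7.5,16)  cross = 7·16 − 7.5·18.5 = -26.7500; (r_i+r_j)·cross = 14.5·-26.7500 = -387.8750
edge 1: (7.5,16)→(12,1)  cross = 7.5·1 − 12·16 = -184.5000; (r_i+r_j)·cross = 19.5·-184.5000 = -3597.7500
edge 2: (12,1)→(19,14)  cross = 12·14 − 19·1 = 149.0000; (r_i+r_j)·cross = 31·149.0000 = 4619.0000
edge 3: (19,14)→(19.5,31.5)  cross = 19·31.5 − 19.5·14 = 325.5000; (r_i+r_j)·cross = 38.5·325.5000 = 12531.7500
edge 4: (19.5,31.5)→(7,18.5)  cross = 19.5·18.5 − 7·31.5 = 140.2500; (r_i+r_j)·cross = 26.5·140.2500 = 3716.6250
Σcross = 403.5000 → A = |Σcross|/2 = 201.7500 mm²
Σ(r_i+r_j)·cross = 16881.7500 → first moment M = |Σ|/6 = 2813.6250
R_c = M/A = 2813.6250/201.7500 = 13.9461 mm
θ = 78° = 1.361357 rad
V = θ·R_c·A = 1.361357·13.9461·201.7500 = 3830.348 mm³

Volume = 3830.348 mm³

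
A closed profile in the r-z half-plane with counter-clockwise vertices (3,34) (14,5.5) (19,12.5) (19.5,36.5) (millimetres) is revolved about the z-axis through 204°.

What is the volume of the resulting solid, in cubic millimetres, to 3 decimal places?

Profile (r,z), 4 vertices: (3,34) (14,5.5) (19,12.5) (19.5,36.5)
edge 0: (3,34)→(14,5.5)  cross = 3·5.5 − 14·34 = -459.5000; (r_i+r_j)·cross = 17·-459.5000 = -7811.5000
edge 1: (14,5.5)→(19,12.5)  cross = 14·12.5 − 19·5.5 = 70.5000; (r_i+r_j)·cross = 33·70.5000 = 2326.5000
edge 2: (19,12.5)→(19.5,36.5)  cross = 19·36.5 − 19.5·12.5 = 449.7500; (r_i+r_j)·cross = 38.5·449.7500 = 17315.3750
edge 3: (19.5,36.5)→(3,34)  cross = 19.5·34 − 3·36.5 = 553.5000; (r_i+r_j)·cross = 22.5·553.5000 = 12453.7500
Σcross = 614.2500 → A = |Σcross|/2 = 307.1250 mm²
Σ(r_i+r_j)·cross = 24284.1250 → first moment M = |Σ|/6 = 4047.3542
R_c = M/A = 4047.3542/307.1250 = 13.1782 mm
θ = 204° = 3.560472 rad
V = θ·R_c·A = 3.560472·13.1782·307.1250 = 14410.490 mm³

Volume = 14410.490 mm³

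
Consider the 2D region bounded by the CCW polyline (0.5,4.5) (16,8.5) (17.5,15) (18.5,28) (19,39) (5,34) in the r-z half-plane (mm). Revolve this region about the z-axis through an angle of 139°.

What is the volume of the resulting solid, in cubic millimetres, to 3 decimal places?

Volume = 11139.216 mm³

Profile (r,z), 6 vertices: (0.5,4.5) (16,8.5) (17.5,15) (18.5,28) (19,39) (5,34)
edge 0: (0.5,4.5)→(16,8.5)  cross = 0.5·8.5 − 16·4.5 = -67.7500; (r_i+r_j)·cross = 16.5·-67.7500 = -1117.8750
edge 1: (16,8.5)→(17.5,15)  cross = 16·15 − 17.5·8.5 = 91.2500; (r_i+r_j)·cross = 33.5·91.2500 = 3056.8750
edge 2: (17.5,15)→(18.5,28)  cross = 17.5·28 − 18.5·15 = 212.5000; (r_i+r_j)·cross = 36·212.5000 = 7650.0000
edge 3: (18.5,28)→(19,39)  cross = 18.5·39 − 19·28 = 189.5000; (r_i+r_j)·cross = 37.5·189.5000 = 7106.2500
edge 4: (19,39)→(5,34)  cross = 19·34 − 5·39 = 451.0000; (r_i+r_j)·cross = 24·451.0000 = 10824.0000
edge 5: (5,34)→(0.5,4.5)  cross = 5·4.5 − 0.5·34 = 5.5000; (r_i+r_j)·cross = 5.5·5.5000 = 30.2500
Σcross = 882.0000 → A = |Σcross|/2 = 441.0000 mm²
Σ(r_i+r_j)·cross = 27549.5000 → first moment M = |Σ|/6 = 4591.5833
R_c = M/A = 4591.5833/441.0000 = 10.4118 mm
θ = 139° = 2.426008 rad
V = θ·R_c·A = 2.426008·10.4118·441.0000 = 11139.216 mm³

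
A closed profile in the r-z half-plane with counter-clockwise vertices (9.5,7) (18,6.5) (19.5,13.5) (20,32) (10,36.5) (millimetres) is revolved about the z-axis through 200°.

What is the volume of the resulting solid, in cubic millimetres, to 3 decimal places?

Volume = 13659.456 mm³

Profile (r,z), 5 vertices: (9.5,7) (18,6.5) (19.5,13.5) (20,32) (10,36.5)
edge 0: (9.5,7)→(18,6.5)  cross = 9.5·6.5 − 18·7 = -64.2500; (r_i+r_j)·cross = 27.5·-64.2500 = -1766.8750
edge 1: (18,6.5)→(19.5,13.5)  cross = 18·13.5 − 19.5·6.5 = 116.2500; (r_i+r_j)·cross = 37.5·116.2500 = 4359.3750
edge 2: (19.5,13.5)→(20,32)  cross = 19.5·32 − 20·13.5 = 354.0000; (r_i+r_j)·cross = 39.5·354.0000 = 13983.0000
edge 3: (20,32)→(10,36.5)  cross = 20·36.5 − 10·32 = 410.0000; (r_i+r_j)·cross = 30·410.0000 = 12300.0000
edge 4: (10,36.5)→(9.5,7)  cross = 10·7 − 9.5·36.5 = -276.7500; (r_i+r_j)·cross = 19.5·-276.7500 = -5396.6250
Σcross = 539.2500 → A = |Σcross|/2 = 269.6250 mm²
Σ(r_i+r_j)·cross = 23478.8750 → first moment M = |Σ|/6 = 3913.1458
R_c = M/A = 3913.1458/269.6250 = 14.5133 mm
θ = 200° = 3.490659 rad
V = θ·R_c·A = 3.490659·14.5133·269.6250 = 13659.456 mm³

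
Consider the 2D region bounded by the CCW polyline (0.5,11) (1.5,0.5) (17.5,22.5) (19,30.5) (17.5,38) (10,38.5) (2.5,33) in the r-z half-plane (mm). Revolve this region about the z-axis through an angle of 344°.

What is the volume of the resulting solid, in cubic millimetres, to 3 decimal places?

Volume = 22239.317 mm³

Profile (r,z), 7 vertices: (0.5,11) (1.5,0.5) (17.5,22.5) (19,30.5) (17.5,38) (10,38.5) (2.5,33)
edge 0: (0.5,11)→(1.5,0.5)  cross = 0.5·0.5 − 1.5·11 = -16.2500; (r_i+r_j)·cross = 2·-16.2500 = -32.5000
edge 1: (1.5,0.5)→(17.5,22.5)  cross = 1.5·22.5 − 17.5·0.5 = 25.0000; (r_i+r_j)·cross = 19·25.0000 = 475.0000
edge 2: (17.5,22.5)→(19,30.5)  cross = 17.5·30.5 − 19·22.5 = 106.2500; (r_i+r_j)·cross = 36.5·106.2500 = 3878.1250
edge 3: (19,30.5)→(17.5,38)  cross = 19·38 − 17.5·30.5 = 188.2500; (r_i+r_j)·cross = 36.5·188.2500 = 6871.1250
edge 4: (17.5,38)→(10,38.5)  cross = 17.5·38.5 − 10·38 = 293.7500; (r_i+r_j)·cross = 27.5·293.7500 = 8078.1250
edge 5: (10,38.5)→(2.5,33)  cross = 10·33 − 2.5·38.5 = 233.7500; (r_i+r_j)·cross = 12.5·233.7500 = 2921.8750
edge 6: (2.5,33)→(0.5,11)  cross = 2.5·11 − 0.5·33 = 11.0000; (r_i+r_j)·cross = 3·11.0000 = 33.0000
Σcross = 841.7500 → A = |Σcross|/2 = 420.8750 mm²
Σ(r_i+r_j)·cross = 22224.7500 → first moment M = |Σ|/6 = 3704.1250
R_c = M/A = 3704.1250/420.8750 = 8.8010 mm
θ = 344° = 6.003933 rad
V = θ·R_c·A = 6.003933·8.8010·420.8750 = 22239.317 mm³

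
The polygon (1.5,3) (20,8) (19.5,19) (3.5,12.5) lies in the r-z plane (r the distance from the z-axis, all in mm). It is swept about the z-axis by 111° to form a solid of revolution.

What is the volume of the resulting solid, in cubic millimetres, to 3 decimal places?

Profile (r,z), 4 vertices: (1.5,3) (20,8) (19.5,19) (3.5,12.5)
edge 0: (1.5,3)→(20,8)  cross = 1.5·8 − 20·3 = -48.0000; (r_i+r_j)·cross = 21.5·-48.0000 = -1032.0000
edge 1: (20,8)→(19.5,19)  cross = 20·19 − 19.5·8 = 224.0000; (r_i+r_j)·cross = 39.5·224.0000 = 8848.0000
edge 2: (19.5,19)→(3.5,12.5)  cross = 19.5·12.5 − 3.5·19 = 177.2500; (r_i+r_j)·cross = 23·177.2500 = 4076.7500
edge 3: (3.5,12.5)→(1.5,3)  cross = 3.5·3 − 1.5·12.5 = -8.2500; (r_i+r_j)·cross = 5·-8.2500 = -41.2500
Σcross = 345.0000 → A = |Σcross|/2 = 172.5000 mm²
Σ(r_i+r_j)·cross = 11851.5000 → first moment M = |Σ|/6 = 1975.2500
R_c = M/A = 1975.2500/172.5000 = 11.4507 mm
θ = 111° = 1.937315 rad
V = θ·R_c·A = 1.937315·11.4507·172.5000 = 3826.682 mm³

Volume = 3826.682 mm³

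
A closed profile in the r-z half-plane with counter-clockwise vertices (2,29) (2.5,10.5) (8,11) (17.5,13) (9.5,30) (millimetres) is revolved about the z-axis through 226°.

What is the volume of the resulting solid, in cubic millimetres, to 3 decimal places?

Volume = 6729.879 mm³

Profile (r,z), 5 vertices: (2,29) (2.5,10.5) (8,11) (17.5,13) (9.5,30)
edge 0: (2,29)→(2.5,10.5)  cross = 2·10.5 − 2.5·29 = -51.5000; (r_i+r_j)·cross = 4.5·-51.5000 = -231.7500
edge 1: (2.5,10.5)→(8,11)  cross = 2.5·11 − 8·10.5 = -56.5000; (r_i+r_j)·cross = 10.5·-56.5000 = -593.2500
edge 2: (8,11)→(17.5,13)  cross = 8·13 − 17.5·11 = -88.5000; (r_i+r_j)·cross = 25.5·-88.5000 = -2256.7500
edge 3: (17.5,13)→(9.5,30)  cross = 17.5·30 − 9.5·13 = 401.5000; (r_i+r_j)·cross = 27·401.5000 = 10840.5000
edge 4: (9.5,30)→(2,29)  cross = 9.5·29 − 2·30 = 215.5000; (r_i+r_j)·cross = 11.5·215.5000 = 2478.2500
Σcross = 420.5000 → A = |Σcross|/2 = 210.2500 mm²
Σ(r_i+r_j)·cross = 10237.0000 → first moment M = |Σ|/6 = 1706.1667
R_c = M/A = 1706.1667/210.2500 = 8.1149 mm
θ = 226° = 3.944444 rad
V = θ·R_c·A = 3.944444·8.1149·210.2500 = 6729.879 mm³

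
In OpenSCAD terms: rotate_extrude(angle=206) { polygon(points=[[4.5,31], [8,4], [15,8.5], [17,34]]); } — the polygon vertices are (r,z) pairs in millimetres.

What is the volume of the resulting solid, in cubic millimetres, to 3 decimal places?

Volume = 10214.470 mm³

Profile (r,z), 4 vertices: (4.5,31) (8,4) (15,8.5) (17,34)
edge 0: (4.5,31)→(8,4)  cross = 4.5·4 − 8·31 = -230.0000; (r_i+r_j)·cross = 12.5·-230.0000 = -2875.0000
edge 1: (8,4)→(15,8.5)  cross = 8·8.5 − 15·4 = 8.0000; (r_i+r_j)·cross = 23·8.0000 = 184.0000
edge 2: (15,8.5)→(17,34)  cross = 15·34 − 17·8.5 = 365.5000; (r_i+r_j)·cross = 32·365.5000 = 11696.0000
edge 3: (17,34)→(4.5,31)  cross = 17·31 − 4.5·34 = 374.0000; (r_i+r_j)·cross = 21.5·374.0000 = 8041.0000
Σcross = 517.5000 → A = |Σcross|/2 = 258.7500 mm²
Σ(r_i+r_j)·cross = 17046.0000 → first moment M = |Σ|/6 = 2841.0000
R_c = M/A = 2841.0000/258.7500 = 10.9797 mm
θ = 206° = 3.595378 rad
V = θ·R_c·A = 3.595378·10.9797·258.7500 = 10214.470 mm³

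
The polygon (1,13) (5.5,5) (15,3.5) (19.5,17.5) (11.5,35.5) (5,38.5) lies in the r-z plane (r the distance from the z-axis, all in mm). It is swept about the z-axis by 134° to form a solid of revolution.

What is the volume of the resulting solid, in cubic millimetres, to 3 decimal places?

Volume = 9699.198 mm³

Profile (r,z), 6 vertices: (1,13) (5.5,5) (15,3.5) (19.5,17.5) (11.5,35.5) (5,38.5)
edge 0: (1,13)→(5.5,5)  cross = 1·5 − 5.5·13 = -66.5000; (r_i+r_j)·cross = 6.5·-66.5000 = -432.2500
edge 1: (5.5,5)→(15,3.5)  cross = 5.5·3.5 − 15·5 = -55.7500; (r_i+r_j)·cross = 20.5·-55.7500 = -1142.8750
edge 2: (15,3.5)→(19.5,17.5)  cross = 15·17.5 − 19.5·3.5 = 194.2500; (r_i+r_j)·cross = 34.5·194.2500 = 6701.6250
edge 3: (19.5,17.5)→(11.5,35.5)  cross = 19.5·35.5 − 11.5·17.5 = 491.0000; (r_i+r_j)·cross = 31·491.0000 = 15221.0000
edge 4: (11.5,35.5)→(5,38.5)  cross = 11.5·38.5 − 5·35.5 = 265.2500; (r_i+r_j)·cross = 16.5·265.2500 = 4376.6250
edge 5: (5,38.5)→(1,13)  cross = 5·13 − 1·38.5 = 26.5000; (r_i+r_j)·cross = 6·26.5000 = 159.0000
Σcross = 854.7500 → A = |Σcross|/2 = 427.3750 mm²
Σ(r_i+r_j)·cross = 24883.1250 → first moment M = |Σ|/6 = 4147.1875
R_c = M/A = 4147.1875/427.3750 = 9.7039 mm
θ = 134° = 2.338741 rad
V = θ·R_c·A = 2.338741·9.7039·427.3750 = 9699.198 mm³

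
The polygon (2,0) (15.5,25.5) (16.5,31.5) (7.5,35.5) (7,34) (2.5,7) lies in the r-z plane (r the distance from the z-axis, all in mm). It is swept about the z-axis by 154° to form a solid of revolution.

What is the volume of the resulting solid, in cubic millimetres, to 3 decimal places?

Profile (r,z), 6 vertices: (2,0) (15.5,25.5) (16.5,31.5) (7.5,35.5) (7,34) (2.5,7)
edge 0: (2,0)→(15.5,25.5)  cross = 2·25.5 − 15.5·0 = 51.0000; (r_i+r_j)·cross = 17.5·51.0000 = 892.5000
edge 1: (15.5,25.5)→(16.5,31.5)  cross = 15.5·31.5 − 16.5·25.5 = 67.5000; (r_i+r_j)·cross = 32·67.5000 = 2160.0000
edge 2: (16.5,31.5)→(7.5,35.5)  cross = 16.5·35.5 − 7.5·31.5 = 349.5000; (r_i+r_j)·cross = 24·349.5000 = 8388.0000
edge 3: (7.5,35.5)→(7,34)  cross = 7.5·34 − 7·35.5 = 6.5000; (r_i+r_j)·cross = 14.5·6.5000 = 94.2500
edge 4: (7,34)→(2.5,7)  cross = 7·7 − 2.5·34 = -36.0000; (r_i+r_j)·cross = 9.5·-36.0000 = -342.0000
edge 5: (2.5,7)→(2,0)  cross = 2.5·0 − 2·7 = -14.0000; (r_i+r_j)·cross = 4.5·-14.0000 = -63.0000
Σcross = 424.5000 → A = |Σcross|/2 = 212.2500 mm²
Σ(r_i+r_j)·cross = 11129.7500 → first moment M = |Σ|/6 = 1854.9583
R_c = M/A = 1854.9583/212.2500 = 8.7395 mm
θ = 154° = 2.687807 rad
V = θ·R_c·A = 2.687807·8.7395·212.2500 = 4985.770 mm³

Volume = 4985.770 mm³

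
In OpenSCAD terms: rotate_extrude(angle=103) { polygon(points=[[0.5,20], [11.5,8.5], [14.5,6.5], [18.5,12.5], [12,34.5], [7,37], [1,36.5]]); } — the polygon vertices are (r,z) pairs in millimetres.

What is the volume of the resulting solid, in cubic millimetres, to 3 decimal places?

Profile (r,z), 7 vertices: (0.5,20) (11.5,8.5) (14.5,6.5) (18.5,12.5) (12,34.5) (7,37) (1,36.5)
edge 0: (0.5,20)→(11.5,8.5)  cross = 0.5·8.5 − 11.5·20 = -225.7500; (r_i+r_j)·cross = 12·-225.7500 = -2709.0000
edge 1: (11.5,8.5)→(14.5,6.5)  cross = 11.5·6.5 − 14.5·8.5 = -48.5000; (r_i+r_j)·cross = 26·-48.5000 = -1261.0000
edge 2: (14.5,6.5)→(18.5,12.5)  cross = 14.5·12.5 − 18.5·6.5 = 61.0000; (r_i+r_j)·cross = 33·61.0000 = 2013.0000
edge 3: (18.5,12.5)→(12,34.5)  cross = 18.5·34.5 − 12·12.5 = 488.2500; (r_i+r_j)·cross = 30.5·488.2500 = 14891.6250
edge 4: (12,34.5)→(7,37)  cross = 12·37 − 7·34.5 = 202.5000; (r_i+r_j)·cross = 19·202.5000 = 3847.5000
edge 5: (7,37)→(1,36.5)  cross = 7·36.5 − 1·37 = 218.5000; (r_i+r_j)·cross = 8·218.5000 = 1748.0000
edge 6: (1,36.5)→(0.5,20)  cross = 1·20 − 0.5·36.5 = 1.7500; (r_i+r_j)·cross = 1.5·1.7500 = 2.6250
Σcross = 697.7500 → A = |Σcross|/2 = 348.8750 mm²
Σ(r_i+r_j)·cross = 18532.7500 → first moment M = |Σ|/6 = 3088.7917
R_c = M/A = 3088.7917/348.8750 = 8.8536 mm
θ = 103° = 1.797689 rad
V = θ·R_c·A = 1.797689·8.8536·348.8750 = 5552.687 mm³

Volume = 5552.687 mm³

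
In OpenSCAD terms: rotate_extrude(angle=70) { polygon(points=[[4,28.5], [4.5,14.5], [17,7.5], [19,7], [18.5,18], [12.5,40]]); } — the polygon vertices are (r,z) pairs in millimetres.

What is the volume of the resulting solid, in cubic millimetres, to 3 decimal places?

Profile (r,z), 6 vertices: (4,28.5) (4.5,14.5) (17,7.5) (19,7) (18.5,18) (12.5,40)
edge 0: (4,28.5)→(4.5,14.5)  cross = 4·14.5 − 4.5·28.5 = -70.2500; (r_i+r_j)·cross = 8.5·-70.2500 = -597.1250
edge 1: (4.5,14.5)→(17,7.5)  cross = 4.5·7.5 − 17·14.5 = -212.7500; (r_i+r_j)·cross = 21.5·-212.7500 = -4574.1250
edge 2: (17,7.5)→(19,7)  cross = 17·7 − 19·7.5 = -23.5000; (r_i+r_j)·cross = 36·-23.5000 = -846.0000
edge 3: (19,7)→(18.5,18)  cross = 19·18 − 18.5·7 = 212.5000; (r_i+r_j)·cross = 37.5·212.5000 = 7968.7500
edge 4: (18.5,18)→(12.5,40)  cross = 18.5·40 − 12.5·18 = 515.0000; (r_i+r_j)·cross = 31·515.0000 = 15965.0000
edge 5: (12.5,40)→(4,28.5)  cross = 12.5·28.5 − 4·40 = 196.2500; (r_i+r_j)·cross = 16.5·196.2500 = 3238.1250
Σcross = 617.2500 → A = |Σcross|/2 = 308.6250 mm²
Σ(r_i+r_j)·cross = 21154.6250 → first moment M = |Σ|/6 = 3525.7708
R_c = M/A = 3525.7708/308.6250 = 11.4241 mm
θ = 70° = 1.221730 rad
V = θ·R_c·A = 1.221730·11.4241·308.6250 = 4307.542 mm³

Volume = 4307.542 mm³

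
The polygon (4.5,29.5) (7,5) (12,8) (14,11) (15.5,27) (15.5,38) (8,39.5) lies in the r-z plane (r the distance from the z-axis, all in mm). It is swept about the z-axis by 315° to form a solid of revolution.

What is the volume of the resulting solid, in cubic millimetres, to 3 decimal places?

Profile (r,z), 7 vertices: (4.5,29.5) (7,5) (12,8) (14,11) (15.5,27) (15.5,38) (8,39.5)
edge 0: (4.5,29.5)→(7,5)  cross = 4.5·5 − 7·29.5 = -184.0000; (r_i+r_j)·cross = 11.5·-184.0000 = -2116.0000
edge 1: (7,5)→(12,8)  cross = 7·8 − 12·5 = -4.0000; (r_i+r_j)·cross = 19·-4.0000 = -76.0000
edge 2: (12,8)→(14,11)  cross = 12·11 − 14·8 = 20.0000; (r_i+r_j)·cross = 26·20.0000 = 520.0000
edge 3: (14,11)→(15.5,27)  cross = 14·27 − 15.5·11 = 207.5000; (r_i+r_j)·cross = 29.5·207.5000 = 6121.2500
edge 4: (15.5,27)→(15.5,38)  cross = 15.5·38 − 15.5·27 = 170.5000; (r_i+r_j)·cross = 31·170.5000 = 5285.5000
edge 5: (15.5,38)→(8,39.5)  cross = 15.5·39.5 − 8·38 = 308.2500; (r_i+r_j)·cross = 23.5·308.2500 = 7243.8750
edge 6: (8,39.5)→(4.5,29.5)  cross = 8·29.5 − 4.5·39.5 = 58.2500; (r_i+r_j)·cross = 12.5·58.2500 = 728.1250
Σcross = 576.5000 → A = |Σcross|/2 = 288.2500 mm²
Σ(r_i+r_j)·cross = 17706.7500 → first moment M = |Σ|/6 = 2951.1250
R_c = M/A = 2951.1250/288.2500 = 10.2381 mm
θ = 315° = 5.497787 rad
V = θ·R_c·A = 5.497787·10.2381·288.2500 = 16224.657 mm³

Volume = 16224.657 mm³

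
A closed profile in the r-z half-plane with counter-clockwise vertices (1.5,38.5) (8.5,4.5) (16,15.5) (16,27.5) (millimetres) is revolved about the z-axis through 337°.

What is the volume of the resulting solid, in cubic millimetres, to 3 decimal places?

Volume = 14176.021 mm³

Profile (r,z), 4 vertices: (1.5,38.5) (8.5,4.5) (16,15.5) (16,27.5)
edge 0: (1.5,38.5)→(8.5,4.5)  cross = 1.5·4.5 − 8.5·38.5 = -320.5000; (r_i+r_j)·cross = 10·-320.5000 = -3205.0000
edge 1: (8.5,4.5)→(16,15.5)  cross = 8.5·15.5 − 16·4.5 = 59.7500; (r_i+r_j)·cross = 24.5·59.7500 = 1463.8750
edge 2: (16,15.5)→(16,27.5)  cross = 16·27.5 − 16·15.5 = 192.0000; (r_i+r_j)·cross = 32·192.0000 = 6144.0000
edge 3: (16,27.5)→(1.5,38.5)  cross = 16·38.5 − 1.5·27.5 = 574.7500; (r_i+r_j)·cross = 17.5·574.7500 = 10058.1250
Σcross = 506.0000 → A = |Σcross|/2 = 253.0000 mm²
Σ(r_i+r_j)·cross = 14461.0000 → first moment M = |Σ|/6 = 2410.1667
R_c = M/A = 2410.1667/253.0000 = 9.5264 mm
θ = 337° = 5.881760 rad
V = θ·R_c·A = 5.881760·9.5264·253.0000 = 14176.021 mm³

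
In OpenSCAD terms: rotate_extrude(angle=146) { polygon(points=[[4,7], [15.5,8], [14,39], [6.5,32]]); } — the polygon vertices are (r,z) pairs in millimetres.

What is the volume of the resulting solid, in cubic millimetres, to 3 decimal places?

Volume = 6862.251 mm³

Profile (r,z), 4 vertices: (4,7) (15.5,8) (14,39) (6.5,32)
edge 0: (4,7)→(15.5,8)  cross = 4·8 − 15.5·7 = -76.5000; (r_i+r_j)·cross = 19.5·-76.5000 = -1491.7500
edge 1: (15.5,8)→(14,39)  cross = 15.5·39 − 14·8 = 492.5000; (r_i+r_j)·cross = 29.5·492.5000 = 14528.7500
edge 2: (14,39)→(6.5,32)  cross = 14·32 − 6.5·39 = 194.5000; (r_i+r_j)·cross = 20.5·194.5000 = 3987.2500
edge 3: (6.5,32)→(4,7)  cross = 6.5·7 − 4·32 = -82.5000; (r_i+r_j)·cross = 10.5·-82.5000 = -866.2500
Σcross = 528.0000 → A = |Σcross|/2 = 264.0000 mm²
Σ(r_i+r_j)·cross = 16158.0000 → first moment M = |Σ|/6 = 2693.0000
R_c = M/A = 2693.0000/264.0000 = 10.2008 mm
θ = 146° = 2.548181 rad
V = θ·R_c·A = 2.548181·10.2008·264.0000 = 6862.251 mm³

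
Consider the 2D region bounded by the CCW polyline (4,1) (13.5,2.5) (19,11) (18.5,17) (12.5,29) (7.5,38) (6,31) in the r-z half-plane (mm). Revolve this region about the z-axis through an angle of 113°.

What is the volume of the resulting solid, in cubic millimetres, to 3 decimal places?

Profile (r,z), 7 vertices: (4,1) (13.5,2.5) (19,11) (18.5,17) (12.5,29) (7.5,38) (6,31)
edge 0: (4,1)→(13.5,2.5)  cross = 4·2.5 − 13.5·1 = -3.5000; (r_i+r_j)·cross = 17.5·-3.5000 = -61.2500
edge 1: (13.5,2.5)→(19,11)  cross = 13.5·11 − 19·2.5 = 101.0000; (r_i+r_j)·cross = 32.5·101.0000 = 3282.5000
edge 2: (19,11)→(18.5,17)  cross = 19·17 − 18.5·11 = 119.5000; (r_i+r_j)·cross = 37.5·119.5000 = 4481.2500
edge 3: (18.5,17)→(12.5,29)  cross = 18.5·29 − 12.5·17 = 324.0000; (r_i+r_j)·cross = 31·324.0000 = 10044.0000
edge 4: (12.5,29)→(7.5,38)  cross = 12.5·38 − 7.5·29 = 257.5000; (r_i+r_j)·cross = 20·257.5000 = 5150.0000
edge 5: (7.5,38)→(6,31)  cross = 7.5·31 − 6·38 = 4.5000; (r_i+r_j)·cross = 13.5·4.5000 = 60.7500
edge 6: (6,31)→(4,1)  cross = 6·1 − 4·31 = -118.0000; (r_i+r_j)·cross = 10·-118.0000 = -1180.0000
Σcross = 685.0000 → A = |Σcross|/2 = 342.5000 mm²
Σ(r_i+r_j)·cross = 21777.2500 → first moment M = |Σ|/6 = 3629.5417
R_c = M/A = 3629.5417/342.5000 = 10.5972 mm
θ = 113° = 1.972222 rad
V = θ·R_c·A = 1.972222·10.5972·342.5000 = 7158.262 mm³

Volume = 7158.262 mm³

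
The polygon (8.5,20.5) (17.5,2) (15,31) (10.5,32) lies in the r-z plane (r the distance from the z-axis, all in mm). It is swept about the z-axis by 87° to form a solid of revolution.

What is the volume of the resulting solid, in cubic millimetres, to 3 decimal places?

Volume = 2690.733 mm³

Profile (r,z), 4 vertices: (8.5,20.5) (17.5,2) (15,31) (10.5,32)
edge 0: (8.5,20.5)→(17.5,2)  cross = 8.5·2 − 17.5·20.5 = -341.7500; (r_i+r_j)·cross = 26·-341.7500 = -8885.5000
edge 1: (17.5,2)→(15,31)  cross = 17.5·31 − 15·2 = 512.5000; (r_i+r_j)·cross = 32.5·512.5000 = 16656.2500
edge 2: (15,31)→(10.5,32)  cross = 15·32 − 10.5·31 = 154.5000; (r_i+r_j)·cross = 25.5·154.5000 = 3939.7500
edge 3: (10.5,32)→(8.5,20.5)  cross = 10.5·20.5 − 8.5·32 = -56.7500; (r_i+r_j)·cross = 19·-56.7500 = -1078.2500
Σcross = 268.5000 → A = |Σcross|/2 = 134.2500 mm²
Σ(r_i+r_j)·cross = 10632.2500 → first moment M = |Σ|/6 = 1772.0417
R_c = M/A = 1772.0417/134.2500 = 13.1996 mm
θ = 87° = 1.518436 rad
V = θ·R_c·A = 1.518436·13.1996·134.2500 = 2690.733 mm³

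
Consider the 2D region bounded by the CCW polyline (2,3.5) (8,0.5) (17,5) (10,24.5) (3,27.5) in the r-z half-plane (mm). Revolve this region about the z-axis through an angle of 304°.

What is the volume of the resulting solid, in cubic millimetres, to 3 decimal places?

Profile (r,z), 5 vertices: (2,3.5) (8,0.5) (17,5) (10,24.5) (3,27.5)
edge 0: (2,3.5)→(8,0.5)  cross = 2·0.5 − 8·3.5 = -27.0000; (r_i+r_j)·cross = 10·-27.0000 = -270.0000
edge 1: (8,0.5)→(17,5)  cross = 8·5 − 17·0.5 = 31.5000; (r_i+r_j)·cross = 25·31.5000 = 787.5000
edge 2: (17,5)→(10,24.5)  cross = 17·24.5 − 10·5 = 366.5000; (r_i+r_j)·cross = 27·366.5000 = 9895.5000
edge 3: (10,24.5)→(3,27.5)  cross = 10·27.5 − 3·24.5 = 201.5000; (r_i+r_j)·cross = 13·201.5000 = 2619.5000
edge 4: (3,27.5)→(2,3.5)  cross = 3·3.5 − 2·27.5 = -44.5000; (r_i+r_j)·cross = 5·-44.5000 = -222.5000
Σcross = 528.0000 → A = |Σcross|/2 = 264.0000 mm²
Σ(r_i+r_j)·cross = 12810.0000 → first moment M = |Σ|/6 = 2135.0000
R_c = M/A = 2135.0000/264.0000 = 8.0871 mm
θ = 304° = 5.305801 rad
V = θ·R_c·A = 5.305801·8.0871·264.0000 = 11327.885 mm³

Volume = 11327.885 mm³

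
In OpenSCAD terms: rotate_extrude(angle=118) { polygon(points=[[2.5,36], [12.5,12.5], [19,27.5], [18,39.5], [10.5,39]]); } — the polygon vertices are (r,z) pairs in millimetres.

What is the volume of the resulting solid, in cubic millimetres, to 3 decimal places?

Volume = 6299.375 mm³

Profile (r,z), 5 vertices: (2.5,36) (12.5,12.5) (19,27.5) (18,39.5) (10.5,39)
edge 0: (2.5,36)→(12.5,12.5)  cross = 2.5·12.5 − 12.5·36 = -418.7500; (r_i+r_j)·cross = 15·-418.7500 = -6281.2500
edge 1: (12.5,12.5)→(19,27.5)  cross = 12.5·27.5 − 19·12.5 = 106.2500; (r_i+r_j)·cross = 31.5·106.2500 = 3346.8750
edge 2: (19,27.5)→(18,39.5)  cross = 19·39.5 − 18·27.5 = 255.5000; (r_i+r_j)·cross = 37·255.5000 = 9453.5000
edge 3: (18,39.5)→(10.5,39)  cross = 18·39 − 10.5·39.5 = 287.2500; (r_i+r_j)·cross = 28.5·287.2500 = 8186.6250
edge 4: (10.5,39)→(2.5,36)  cross = 10.5·36 − 2.5·39 = 280.5000; (r_i+r_j)·cross = 13·280.5000 = 3646.5000
Σcross = 510.7500 → A = |Σcross|/2 = 255.3750 mm²
Σ(r_i+r_j)·cross = 18352.2500 → first moment M = |Σ|/6 = 3058.7083
R_c = M/A = 3058.7083/255.3750 = 11.9773 mm
θ = 118° = 2.059489 rad
V = θ·R_c·A = 2.059489·11.9773·255.3750 = 6299.375 mm³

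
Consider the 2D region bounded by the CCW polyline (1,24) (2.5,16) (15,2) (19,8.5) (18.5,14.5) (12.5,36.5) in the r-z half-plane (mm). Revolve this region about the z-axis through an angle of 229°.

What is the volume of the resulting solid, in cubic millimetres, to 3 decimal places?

Profile (r,z), 6 vertices: (1,24) (2.5,16) (15,2) (19,8.5) (18.5,14.5) (12.5,36.5)
edge 0: (1,24)→(2.5,16)  cross = 1·16 − 2.5·24 = -44.0000; (r_i+r_j)·cross = 3.5·-44.0000 = -154.0000
edge 1: (2.5,16)→(15,2)  cross = 2.5·2 − 15·16 = -235.0000; (r_i+r_j)·cross = 17.5·-235.0000 = -4112.5000
edge 2: (15,2)→(19,8.5)  cross = 15·8.5 − 19·2 = 89.5000; (r_i+r_j)·cross = 34·89.5000 = 3043.0000
edge 3: (19,8.5)→(18.5,14.5)  cross = 19·14.5 − 18.5·8.5 = 118.2500; (r_i+r_j)·cross = 37.5·118.2500 = 4434.3750
edge 4: (18.5,14.5)→(12.5,36.5)  cross = 18.5·36.5 − 12.5·14.5 = 494.0000; (r_i+r_j)·cross = 31·494.0000 = 15314.0000
edge 5: (12.5,36.5)→(1,24)  cross = 12.5·24 − 1·36.5 = 263.5000; (r_i+r_j)·cross = 13.5·263.5000 = 3557.2500
Σcross = 686.2500 → A = |Σcross|/2 = 343.1250 mm²
Σ(r_i+r_j)·cross = 22082.1250 → first moment M = |Σ|/6 = 3680.3542
R_c = M/A = 3680.3542/343.1250 = 10.7260 mm
θ = 229° = 3.996804 rad
V = θ·R_c·A = 3.996804·10.7260·343.1250 = 14709.654 mm³

Volume = 14709.654 mm³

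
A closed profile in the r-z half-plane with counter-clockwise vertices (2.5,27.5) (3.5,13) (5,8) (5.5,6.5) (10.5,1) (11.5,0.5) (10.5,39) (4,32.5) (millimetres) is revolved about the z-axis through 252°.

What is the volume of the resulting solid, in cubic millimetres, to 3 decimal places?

Profile (r,z), 8 vertices: (2.5,27.5) (3.5,13) (5,8) (5.5,6.5) (10.5,1) (11.5,0.5) (10.5,39) (4,32.5)
edge 0: (2.5,27.5)→(3.5,13)  cross = 2.5·13 − 3.5·27.5 = -63.7500; (r_i+r_j)·cross = 6·-63.7500 = -382.5000
edge 1: (3.5,13)→(5,8)  cross = 3.5·8 − 5·13 = -37.0000; (r_i+r_j)·cross = 8.5·-37.0000 = -314.5000
edge 2: (5,8)→(5.5,6.5)  cross = 5·6.5 − 5.5·8 = -11.5000; (r_i+r_j)·cross = 10.5·-11.5000 = -120.7500
edge 3: (5.5,6.5)→(10.5,1)  cross = 5.5·1 − 10.5·6.5 = -62.7500; (r_i+r_j)·cross = 16·-62.7500 = -1004.0000
edge 4: (10.5,1)→(11.5,0.5)  cross = 10.5·0.5 − 11.5·1 = -6.2500; (r_i+r_j)·cross = 22·-6.2500 = -137.5000
edge 5: (11.5,0.5)→(10.5,39)  cross = 11.5·39 − 10.5·0.5 = 443.2500; (r_i+r_j)·cross = 22·443.2500 = 9751.5000
edge 6: (10.5,39)→(4,32.5)  cross = 10.5·32.5 − 4·39 = 185.2500; (r_i+r_j)·cross = 14.5·185.2500 = 2686.1250
edge 7: (4,32.5)→(2.5,27.5)  cross = 4·27.5 − 2.5·32.5 = 28.7500; (r_i+r_j)·cross = 6.5·28.7500 = 186.8750
Σcross = 476.0000 → A = |Σcross|/2 = 238.0000 mm²
Σ(r_i+r_j)·cross = 10665.2500 → first moment M = |Σ|/6 = 1777.5417
R_c = M/A = 1777.5417/238.0000 = 7.4687 mm
θ = 252° = 4.398230 rad
V = θ·R_c·A = 4.398230·7.4687·238.0000 = 7818.037 mm³

Volume = 7818.037 mm³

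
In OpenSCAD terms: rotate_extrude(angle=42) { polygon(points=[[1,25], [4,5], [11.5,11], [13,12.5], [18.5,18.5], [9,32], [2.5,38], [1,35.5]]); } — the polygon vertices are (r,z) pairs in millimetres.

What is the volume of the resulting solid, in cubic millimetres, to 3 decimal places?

Volume = 1771.066 mm³

Profile (r,z), 8 vertices: (1,25) (4,5) (11.5,11) (13,12.5) (18.5,18.5) (9,32) (2.5,38) (1,35.5)
edge 0: (1,25)→(4,5)  cross = 1·5 − 4·25 = -95.0000; (r_i+r_j)·cross = 5·-95.0000 = -475.0000
edge 1: (4,5)→(11.5,11)  cross = 4·11 − 11.5·5 = -13.5000; (r_i+r_j)·cross = 15.5·-13.5000 = -209.2500
edge 2: (11.5,11)→(13,12.5)  cross = 11.5·12.5 − 13·11 = 0.7500; (r_i+r_j)·cross = 24.5·0.7500 = 18.3750
edge 3: (13,12.5)→(18.5,18.5)  cross = 13·18.5 − 18.5·12.5 = 9.2500; (r_i+r_j)·cross = 31.5·9.2500 = 291.3750
edge 4: (18.5,18.5)→(9,32)  cross = 18.5·32 − 9·18.5 = 425.5000; (r_i+r_j)·cross = 27.5·425.5000 = 11701.2500
edge 5: (9,32)→(2.5,38)  cross = 9·38 − 2.5·32 = 262.0000; (r_i+r_j)·cross = 11.5·262.0000 = 3013.0000
edge 6: (2.5,38)→(1,35.5)  cross = 2.5·35.5 − 1·38 = 50.7500; (r_i+r_j)·cross = 3.5·50.7500 = 177.6250
edge 7: (1,35.5)→(1,25)  cross = 1·25 − 1·35.5 = -10.5000; (r_i+r_j)·cross = 2·-10.5000 = -21.0000
Σcross = 629.2500 → A = |Σcross|/2 = 314.6250 mm²
Σ(r_i+r_j)·cross = 14496.3750 → first moment M = |Σ|/6 = 2416.0625
R_c = M/A = 2416.0625/314.6250 = 7.6792 mm
θ = 42° = 0.733038 rad
V = θ·R_c·A = 0.733038·7.6792·314.6250 = 1771.066 mm³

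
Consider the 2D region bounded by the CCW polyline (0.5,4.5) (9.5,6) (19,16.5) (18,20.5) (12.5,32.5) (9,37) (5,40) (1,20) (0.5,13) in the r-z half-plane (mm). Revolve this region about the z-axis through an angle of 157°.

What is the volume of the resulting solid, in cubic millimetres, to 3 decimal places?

Volume = 9469.789 mm³

Profile (r,z), 9 vertices: (0.5,4.5) (9.5,6) (19,16.5) (18,20.5) (12.5,32.5) (9,37) (5,40) (1,20) (0.5,13)
edge 0: (0.5,4.5)→(9.5,6)  cross = 0.5·6 − 9.5·4.5 = -39.7500; (r_i+r_j)·cross = 10·-39.7500 = -397.5000
edge 1: (9.5,6)→(19,16.5)  cross = 9.5·16.5 − 19·6 = 42.7500; (r_i+r_j)·cross = 28.5·42.7500 = 1218.3750
edge 2: (19,16.5)→(18,20.5)  cross = 19·20.5 − 18·16.5 = 92.5000; (r_i+r_j)·cross = 37·92.5000 = 3422.5000
edge 3: (18,20.5)→(12.5,32.5)  cross = 18·32.5 − 12.5·20.5 = 328.7500; (r_i+r_j)·cross = 30.5·328.7500 = 10026.8750
edge 4: (12.5,32.5)→(9,37)  cross = 12.5·37 − 9·32.5 = 170.0000; (r_i+r_j)·cross = 21.5·170.0000 = 3655.0000
edge 5: (9,37)→(5,40)  cross = 9·40 − 5·37 = 175.0000; (r_i+r_j)·cross = 14·175.0000 = 2450.0000
edge 6: (5,40)→(1,20)  cross = 5·20 − 1·40 = 60.0000; (r_i+r_j)·cross = 6·60.0000 = 360.0000
edge 7: (1,20)→(0.5,13)  cross = 1·13 − 0.5·20 = 3.0000; (r_i+r_j)·cross = 1.5·3.0000 = 4.5000
edge 8: (0.5,13)→(0.5,4.5)  cross = 0.5·4.5 − 0.5·13 = -4.2500; (r_i+r_j)·cross = 1·-4.2500 = -4.2500
Σcross = 828.0000 → A = |Σcross|/2 = 414.0000 mm²
Σ(r_i+r_j)·cross = 20735.5000 → first moment M = |Σ|/6 = 3455.9167
R_c = M/A = 3455.9167/414.0000 = 8.3476 mm
θ = 157° = 2.740167 rad
V = θ·R_c·A = 2.740167·8.3476·414.0000 = 9469.789 mm³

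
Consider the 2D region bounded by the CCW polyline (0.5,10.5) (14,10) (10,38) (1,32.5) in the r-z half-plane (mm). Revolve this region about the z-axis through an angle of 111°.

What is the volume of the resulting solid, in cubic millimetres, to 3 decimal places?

Profile (r,z), 4 vertices: (0.5,10.5) (14,10) (10,38) (1,32.5)
edge 0: (0.5,10.5)→(14,10)  cross = 0.5·10 − 14·10.5 = -142.0000; (r_i+r_j)·cross = 14.5·-142.0000 = -2059.0000
edge 1: (14,10)→(10,38)  cross = 14·38 − 10·10 = 432.0000; (r_i+r_j)·cross = 24·432.0000 = 10368.0000
edge 2: (10,38)→(1,32.5)  cross = 10·32.5 − 1·38 = 287.0000; (r_i+r_j)·cross = 11·287.0000 = 3157.0000
edge 3: (1,32.5)→(0.5,10.5)  cross = 1·10.5 − 0.5·32.5 = -5.7500; (r_i+r_j)·cross = 1.5·-5.7500 = -8.6250
Σcross = 571.2500 → A = |Σcross|/2 = 285.6250 mm²
Σ(r_i+r_j)·cross = 11457.3750 → first moment M = |Σ|/6 = 1909.5625
R_c = M/A = 1909.5625/285.6250 = 6.6856 mm
θ = 111° = 1.937315 rad
V = θ·R_c·A = 1.937315·6.6856·285.6250 = 3699.425 mm³

Volume = 3699.425 mm³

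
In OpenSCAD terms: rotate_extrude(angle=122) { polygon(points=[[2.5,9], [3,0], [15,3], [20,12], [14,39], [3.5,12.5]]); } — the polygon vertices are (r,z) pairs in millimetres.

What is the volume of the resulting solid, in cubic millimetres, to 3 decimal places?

Volume = 9119.356 mm³

Profile (r,z), 6 vertices: (2.5,9) (3,0) (15,3) (20,12) (14,39) (3.5,12.5)
edge 0: (2.5,9)→(3,0)  cross = 2.5·0 − 3·9 = -27.0000; (r_i+r_j)·cross = 5.5·-27.0000 = -148.5000
edge 1: (3,0)→(15,3)  cross = 3·3 − 15·0 = 9.0000; (r_i+r_j)·cross = 18·9.0000 = 162.0000
edge 2: (15,3)→(20,12)  cross = 15·12 − 20·3 = 120.0000; (r_i+r_j)·cross = 35·120.0000 = 4200.0000
edge 3: (20,12)→(14,39)  cross = 20·39 − 14·12 = 612.0000; (r_i+r_j)·cross = 34·612.0000 = 20808.0000
edge 4: (14,39)→(3.5,12.5)  cross = 14·12.5 − 3.5·39 = 38.5000; (r_i+r_j)·cross = 17.5·38.5000 = 673.7500
edge 5: (3.5,12.5)→(2.5,9)  cross = 3.5·9 − 2.5·12.5 = 0.2500; (r_i+r_j)·cross = 6·0.2500 = 1.5000
Σcross = 752.7500 → A = |Σcross|/2 = 376.3750 mm²
Σ(r_i+r_j)·cross = 25696.7500 → first moment M = |Σ|/6 = 4282.7917
R_c = M/A = 4282.7917/376.3750 = 11.3791 mm
θ = 122° = 2.129302 rad
V = θ·R_c·A = 2.129302·11.3791·376.3750 = 9119.356 mm³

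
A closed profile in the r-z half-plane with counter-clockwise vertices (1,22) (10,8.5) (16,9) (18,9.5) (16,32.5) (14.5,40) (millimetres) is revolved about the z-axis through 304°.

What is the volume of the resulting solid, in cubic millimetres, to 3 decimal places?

Profile (r,z), 6 vertices: (1,22) (10,8.5) (16,9) (18,9.5) (16,32.5) (14.5,40)
edge 0: (1,22)→(10,8.5)  cross = 1·8.5 − 10·22 = -211.5000; (r_i+r_j)·cross = 11·-211.5000 = -2326.5000
edge 1: (10,8.5)→(16,9)  cross = 10·9 − 16·8.5 = -46.0000; (r_i+r_j)·cross = 26·-46.0000 = -1196.0000
edge 2: (16,9)→(18,9.5)  cross = 16·9.5 − 18·9 = -10.0000; (r_i+r_j)·cross = 34·-10.0000 = -340.0000
edge 3: (18,9.5)→(16,32.5)  cross = 18·32.5 − 16·9.5 = 433.0000; (r_i+r_j)·cross = 34·433.0000 = 14722.0000
edge 4: (16,32.5)→(14.5,40)  cross = 16·40 − 14.5·32.5 = 168.7500; (r_i+r_j)·cross = 30.5·168.7500 = 5146.8750
edge 5: (14.5,40)→(1,22)  cross = 14.5·22 − 1·40 = 279.0000; (r_i+r_j)·cross = 15.5·279.0000 = 4324.5000
Σcross = 613.2500 → A = |Σcross|/2 = 306.6250 mm²
Σ(r_i+r_j)·cross = 20330.8750 → first moment M = |Σ|/6 = 3388.4792
R_c = M/A = 3388.4792/306.6250 = 11.0509 mm
θ = 304° = 5.305801 rad
V = θ·R_c·A = 5.305801·11.0509·306.6250 = 17978.596 mm³

Volume = 17978.596 mm³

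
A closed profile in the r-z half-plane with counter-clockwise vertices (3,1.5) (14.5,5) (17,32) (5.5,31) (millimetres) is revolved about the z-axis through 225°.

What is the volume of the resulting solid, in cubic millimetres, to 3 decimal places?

Volume = 12433.835 mm³

Profile (r,z), 4 vertices: (3,1.5) (14.5,5) (17,32) (5.5,31)
edge 0: (3,1.5)→(14.5,5)  cross = 3·5 − 14.5·1.5 = -6.7500; (r_i+r_j)·cross = 17.5·-6.7500 = -118.1250
edge 1: (14.5,5)→(17,32)  cross = 14.5·32 − 17·5 = 379.0000; (r_i+r_j)·cross = 31.5·379.0000 = 11938.5000
edge 2: (17,32)→(5.5,31)  cross = 17·31 − 5.5·32 = 351.0000; (r_i+r_j)·cross = 22.5·351.0000 = 7897.5000
edge 3: (5.5,31)→(3,1.5)  cross = 5.5·1.5 − 3·31 = -84.7500; (r_i+r_j)·cross = 8.5·-84.7500 = -720.3750
Σcross = 638.5000 → A = |Σcross|/2 = 319.2500 mm²
Σ(r_i+r_j)·cross = 18997.5000 → first moment M = |Σ|/6 = 3166.2500
R_c = M/A = 3166.2500/319.2500 = 9.9178 mm
θ = 225° = 3.926991 rad
V = θ·R_c·A = 3.926991·9.9178·319.2500 = 12433.835 mm³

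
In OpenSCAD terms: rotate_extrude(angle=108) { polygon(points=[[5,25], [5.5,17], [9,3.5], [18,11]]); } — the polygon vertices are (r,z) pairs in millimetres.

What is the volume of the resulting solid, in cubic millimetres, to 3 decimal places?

Profile (r,z), 4 vertices: (5,25) (5.5,17) (9,3.5) (18,11)
edge 0: (5,25)→(5.5,17)  cross = 5·17 − 5.5·25 = -52.5000; (r_i+r_j)·cross = 10.5·-52.5000 = -551.2500
edge 1: (5.5,17)→(9,3.5)  cross = 5.5·3.5 − 9·17 = -133.7500; (r_i+r_j)·cross = 14.5·-133.7500 = -1939.3750
edge 2: (9,3.5)→(18,11)  cross = 9·11 − 18·3.5 = 36.0000; (r_i+r_j)·cross = 27·36.0000 = 972.0000
edge 3: (18,11)→(5,25)  cross = 18·25 − 5·11 = 395.0000; (r_i+r_j)·cross = 23·395.0000 = 9085.0000
Σcross = 244.7500 → A = |Σcross|/2 = 122.3750 mm²
Σ(r_i+r_j)·cross = 7566.3750 → first moment M = |Σ|/6 = 1261.0625
R_c = M/A = 1261.0625/122.3750 = 10.3049 mm
θ = 108° = 1.884956 rad
V = θ·R_c·A = 1.884956·10.3049·122.3750 = 2377.047 mm³

Volume = 2377.047 mm³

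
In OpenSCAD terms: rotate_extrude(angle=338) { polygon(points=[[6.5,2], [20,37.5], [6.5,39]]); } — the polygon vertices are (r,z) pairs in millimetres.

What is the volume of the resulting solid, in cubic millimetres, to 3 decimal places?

Profile (r,z), 3 vertices: (6.5,2) (20,37.5) (6.5,39)
edge 0: (6.5,2)→(20,37.5)  cross = 6.5·37.5 − 20·2 = 203.7500; (r_i+r_j)·cross = 26.5·203.7500 = 5399.3750
edge 1: (20,37.5)→(6.5,39)  cross = 20·39 − 6.5·37.5 = 536.2500; (r_i+r_j)·cross = 26.5·536.2500 = 14210.6250
edge 2: (6.5,39)→(6.5,2)  cross = 6.5·2 − 6.5·39 = -240.5000; (r_i+r_j)·cross = 13·-240.5000 = -3126.5000
Σcross = 499.5000 → A = |Σcross|/2 = 249.7500 mm²
Σ(r_i+r_j)·cross = 16483.5000 → first moment M = |Σ|/6 = 2747.2500
R_c = M/A = 2747.2500/249.7500 = 11.0000 mm
θ = 338° = 5.899213 rad
V = θ·R_c·A = 5.899213·11.0000·249.7500 = 16206.613 mm³

Volume = 16206.613 mm³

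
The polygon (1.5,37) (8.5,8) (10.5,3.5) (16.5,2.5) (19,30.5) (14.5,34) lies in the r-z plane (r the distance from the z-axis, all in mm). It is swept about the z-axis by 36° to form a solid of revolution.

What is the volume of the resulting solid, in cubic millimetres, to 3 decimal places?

Volume = 2708.734 mm³

Profile (r,z), 6 vertices: (1.5,37) (8.5,8) (10.5,3.5) (16.5,2.5) (19,30.5) (14.5,34)
edge 0: (1.5,37)→(8.5,8)  cross = 1.5·8 − 8.5·37 = -302.5000; (r_i+r_j)·cross = 10·-302.5000 = -3025.0000
edge 1: (8.5,8)→(10.5,3.5)  cross = 8.5·3.5 − 10.5·8 = -54.2500; (r_i+r_j)·cross = 19·-54.2500 = -1030.7500
edge 2: (10.5,3.5)→(16.5,2.5)  cross = 10.5·2.5 − 16.5·3.5 = -31.5000; (r_i+r_j)·cross = 27·-31.5000 = -850.5000
edge 3: (16.5,2.5)→(19,30.5)  cross = 16.5·30.5 − 19·2.5 = 455.7500; (r_i+r_j)·cross = 35.5·455.7500 = 16179.1250
edge 4: (19,30.5)→(14.5,34)  cross = 19·34 − 14.5·30.5 = 203.7500; (r_i+r_j)·cross = 33.5·203.7500 = 6825.6250
edge 5: (14.5,34)→(1.5,37)  cross = 14.5·37 − 1.5·34 = 485.5000; (r_i+r_j)·cross = 16·485.5000 = 7768.0000
Σcross = 756.7500 → A = |Σcross|/2 = 378.3750 mm²
Σ(r_i+r_j)·cross = 25866.5000 → first moment M = |Σ|/6 = 4311.0833
R_c = M/A = 4311.0833/378.3750 = 11.3937 mm
θ = 36° = 0.628319 rad
V = θ·R_c·A = 0.628319·11.3937·378.3750 = 2708.734 mm³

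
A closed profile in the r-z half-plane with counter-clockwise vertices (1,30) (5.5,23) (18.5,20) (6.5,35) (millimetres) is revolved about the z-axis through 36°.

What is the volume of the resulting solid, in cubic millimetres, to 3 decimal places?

Volume = 590.881 mm³

Profile (r,z), 4 vertices: (1,30) (5.5,23) (18.5,20) (6.5,35)
edge 0: (1,30)→(5.5,23)  cross = 1·23 − 5.5·30 = -142.0000; (r_i+r_j)·cross = 6.5·-142.0000 = -923.0000
edge 1: (5.5,23)→(18.5,20)  cross = 5.5·20 − 18.5·23 = -315.5000; (r_i+r_j)·cross = 24·-315.5000 = -7572.0000
edge 2: (18.5,20)→(6.5,35)  cross = 18.5·35 − 6.5·20 = 517.5000; (r_i+r_j)·cross = 25·517.5000 = 12937.5000
edge 3: (6.5,35)→(1,30)  cross = 6.5·30 − 1·35 = 160.0000; (r_i+r_j)·cross = 7.5·160.0000 = 1200.0000
Σcross = 220.0000 → A = |Σcross|/2 = 110.0000 mm²
Σ(r_i+r_j)·cross = 5642.5000 → first moment M = |Σ|/6 = 940.4167
R_c = M/A = 940.4167/110.0000 = 8.5492 mm
θ = 36° = 0.628319 rad
V = θ·R_c·A = 0.628319·8.5492·110.0000 = 590.881 mm³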